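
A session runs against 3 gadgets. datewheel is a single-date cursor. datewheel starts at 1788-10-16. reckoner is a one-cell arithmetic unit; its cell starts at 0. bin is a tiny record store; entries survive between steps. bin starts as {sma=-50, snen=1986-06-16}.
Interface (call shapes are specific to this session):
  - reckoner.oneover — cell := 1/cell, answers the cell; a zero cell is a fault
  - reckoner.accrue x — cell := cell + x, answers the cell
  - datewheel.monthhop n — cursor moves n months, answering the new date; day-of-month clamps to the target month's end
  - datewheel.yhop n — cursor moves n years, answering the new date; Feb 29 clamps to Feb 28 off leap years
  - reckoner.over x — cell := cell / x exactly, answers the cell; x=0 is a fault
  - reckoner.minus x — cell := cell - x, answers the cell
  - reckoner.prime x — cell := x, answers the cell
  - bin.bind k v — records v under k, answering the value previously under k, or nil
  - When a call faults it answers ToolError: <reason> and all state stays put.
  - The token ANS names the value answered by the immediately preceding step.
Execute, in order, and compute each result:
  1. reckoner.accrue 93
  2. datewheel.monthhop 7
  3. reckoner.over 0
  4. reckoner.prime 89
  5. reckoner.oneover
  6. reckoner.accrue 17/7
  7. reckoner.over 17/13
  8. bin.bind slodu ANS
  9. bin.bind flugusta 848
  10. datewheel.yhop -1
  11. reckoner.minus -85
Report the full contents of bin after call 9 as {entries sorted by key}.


Answer: {flugusta=848, slodu=19760/10591, sma=-50, snen=1986-06-16}

Derivation:
% reckoner.accrue x→93
  93
% datewheel.monthhop n→7
  1789-05-16
% reckoner.over x→0
  ToolError: division by zero
% reckoner.prime x→89
  89
% reckoner.oneover
  1/89
% reckoner.accrue x→17/7
  1520/623
% reckoner.over x→17/13
  19760/10591
% bin.bind k→slodu v→ANS
  nil
% bin.bind k→flugusta v→848
  nil
% datewheel.yhop n→-1
  1788-05-16
% reckoner.minus x→-85
  919995/10591


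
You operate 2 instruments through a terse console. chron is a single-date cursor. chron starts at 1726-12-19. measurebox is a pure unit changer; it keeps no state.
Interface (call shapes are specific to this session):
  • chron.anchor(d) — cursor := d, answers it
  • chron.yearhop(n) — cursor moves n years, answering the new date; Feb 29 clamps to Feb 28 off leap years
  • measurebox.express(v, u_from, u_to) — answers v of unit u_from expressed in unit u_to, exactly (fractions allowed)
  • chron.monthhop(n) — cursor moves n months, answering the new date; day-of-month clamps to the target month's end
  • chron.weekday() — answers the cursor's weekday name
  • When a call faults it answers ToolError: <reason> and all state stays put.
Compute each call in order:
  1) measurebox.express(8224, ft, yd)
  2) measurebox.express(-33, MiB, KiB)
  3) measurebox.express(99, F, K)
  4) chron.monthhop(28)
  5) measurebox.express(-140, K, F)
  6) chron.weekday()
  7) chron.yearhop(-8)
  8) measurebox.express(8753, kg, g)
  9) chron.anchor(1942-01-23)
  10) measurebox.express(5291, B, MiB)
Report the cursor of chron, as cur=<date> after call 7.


% 1. measurebox.express(v=8224, u_from=ft, u_to=yd) -> 8224/3
% 2. measurebox.express(v=-33, u_from=MiB, u_to=KiB) -> -33792
% 3. measurebox.express(v=99, u_from=F, u_to=K) -> 55867/180
% 4. chron.monthhop(n=28) -> 1729-04-19
% 5. measurebox.express(v=-140, u_from=K, u_to=F) -> -71167/100
% 6. chron.weekday() -> Tuesday
% 7. chron.yearhop(n=-8) -> 1721-04-19
% 8. measurebox.express(v=8753, u_from=kg, u_to=g) -> 8753000
% 9. chron.anchor(d=1942-01-23) -> 1942-01-23
% 10. measurebox.express(v=5291, u_from=B, u_to=MiB) -> 5291/1048576

Answer: cur=1721-04-19


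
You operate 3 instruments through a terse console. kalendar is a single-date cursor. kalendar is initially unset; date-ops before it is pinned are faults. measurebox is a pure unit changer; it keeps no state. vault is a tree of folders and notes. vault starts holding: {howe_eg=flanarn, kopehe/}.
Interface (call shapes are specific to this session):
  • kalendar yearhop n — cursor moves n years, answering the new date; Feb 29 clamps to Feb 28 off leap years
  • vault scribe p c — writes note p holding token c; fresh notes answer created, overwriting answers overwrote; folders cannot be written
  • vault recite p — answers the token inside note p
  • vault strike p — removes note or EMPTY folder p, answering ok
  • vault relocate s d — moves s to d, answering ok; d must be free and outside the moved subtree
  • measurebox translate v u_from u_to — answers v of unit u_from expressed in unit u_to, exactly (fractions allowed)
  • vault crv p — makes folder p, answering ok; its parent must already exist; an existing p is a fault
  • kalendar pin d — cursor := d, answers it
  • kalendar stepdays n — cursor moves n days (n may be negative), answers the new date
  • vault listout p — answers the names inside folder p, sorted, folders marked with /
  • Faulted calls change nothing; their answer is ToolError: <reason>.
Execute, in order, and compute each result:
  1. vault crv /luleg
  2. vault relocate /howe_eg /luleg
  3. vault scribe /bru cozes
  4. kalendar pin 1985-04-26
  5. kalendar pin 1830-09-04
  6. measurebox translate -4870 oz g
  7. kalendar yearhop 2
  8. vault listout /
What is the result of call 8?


# vault crv(/luleg) : ok
# vault relocate(/howe_eg, /luleg) : ToolError: exists
# vault scribe(/bru, cozes) : created
# kalendar pin(1985-04-26) : 1985-04-26
# kalendar pin(1830-09-04) : 1830-09-04
# measurebox translate(-4870, oz, g) : -22089948419/160000
# kalendar yearhop(2) : 1832-09-04
# vault listout(/) : [bru, howe_eg, kopehe/, luleg/]

Answer: [bru, howe_eg, kopehe/, luleg/]


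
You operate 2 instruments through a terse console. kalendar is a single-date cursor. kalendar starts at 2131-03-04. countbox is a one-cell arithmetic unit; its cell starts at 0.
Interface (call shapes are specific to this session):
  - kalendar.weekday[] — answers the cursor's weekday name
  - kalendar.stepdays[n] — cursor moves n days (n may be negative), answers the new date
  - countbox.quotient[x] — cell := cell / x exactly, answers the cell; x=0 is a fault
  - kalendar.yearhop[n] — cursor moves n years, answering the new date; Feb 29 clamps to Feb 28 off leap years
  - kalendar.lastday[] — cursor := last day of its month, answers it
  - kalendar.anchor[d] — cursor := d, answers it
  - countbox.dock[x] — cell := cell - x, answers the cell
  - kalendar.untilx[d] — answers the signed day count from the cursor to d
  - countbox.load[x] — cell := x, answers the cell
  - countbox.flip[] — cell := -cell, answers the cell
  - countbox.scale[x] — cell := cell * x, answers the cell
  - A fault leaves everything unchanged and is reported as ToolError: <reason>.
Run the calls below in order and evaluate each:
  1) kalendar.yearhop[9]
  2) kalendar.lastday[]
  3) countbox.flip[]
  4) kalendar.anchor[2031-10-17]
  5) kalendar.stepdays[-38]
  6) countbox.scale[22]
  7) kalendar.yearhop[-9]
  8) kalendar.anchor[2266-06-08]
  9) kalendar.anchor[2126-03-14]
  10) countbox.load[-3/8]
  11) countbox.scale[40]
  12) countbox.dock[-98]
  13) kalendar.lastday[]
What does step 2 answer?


-- 1. kalendar.yearhop(n→9) ~> 2140-03-04
-- 2. kalendar.lastday() ~> 2140-03-31
-- 3. countbox.flip() ~> 0
-- 4. kalendar.anchor(d→2031-10-17) ~> 2031-10-17
-- 5. kalendar.stepdays(n→-38) ~> 2031-09-09
-- 6. countbox.scale(x→22) ~> 0
-- 7. kalendar.yearhop(n→-9) ~> 2022-09-09
-- 8. kalendar.anchor(d→2266-06-08) ~> 2266-06-08
-- 9. kalendar.anchor(d→2126-03-14) ~> 2126-03-14
-- 10. countbox.load(x→-3/8) ~> -3/8
-- 11. countbox.scale(x→40) ~> -15
-- 12. countbox.dock(x→-98) ~> 83
-- 13. kalendar.lastday() ~> 2126-03-31

Answer: 2140-03-31


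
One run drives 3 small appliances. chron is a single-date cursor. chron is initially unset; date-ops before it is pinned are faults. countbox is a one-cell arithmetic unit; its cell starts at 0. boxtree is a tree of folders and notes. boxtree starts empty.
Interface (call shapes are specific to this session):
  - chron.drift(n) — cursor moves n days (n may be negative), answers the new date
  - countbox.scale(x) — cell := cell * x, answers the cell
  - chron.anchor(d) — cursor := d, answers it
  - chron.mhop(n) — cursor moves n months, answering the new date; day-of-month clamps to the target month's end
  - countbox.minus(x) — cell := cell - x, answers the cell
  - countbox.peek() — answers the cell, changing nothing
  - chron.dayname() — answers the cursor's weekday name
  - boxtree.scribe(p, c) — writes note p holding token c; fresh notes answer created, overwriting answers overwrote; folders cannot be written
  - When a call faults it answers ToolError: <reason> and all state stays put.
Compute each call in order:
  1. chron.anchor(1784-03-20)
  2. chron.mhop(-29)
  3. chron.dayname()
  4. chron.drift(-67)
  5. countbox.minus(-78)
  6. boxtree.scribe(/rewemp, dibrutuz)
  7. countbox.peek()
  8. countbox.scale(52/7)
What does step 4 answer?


Then chron.anchor on d: 1784-03-20, which returns 1784-03-20.
I run chron.mhop on n: -29, yielding 1781-10-20.
I use chron.dayname(), yielding Saturday.
I invoke chron.drift on n: -67, which returns 1781-08-14.
I call countbox.minus on x: -78, yielding 78.
Invoking boxtree.scribe on p: /rewemp, c: dibrutuz, and get created.
Invoking countbox.peek(), giving 78.
I try countbox.scale on x: 52/7, giving 4056/7.

Answer: 1781-08-14


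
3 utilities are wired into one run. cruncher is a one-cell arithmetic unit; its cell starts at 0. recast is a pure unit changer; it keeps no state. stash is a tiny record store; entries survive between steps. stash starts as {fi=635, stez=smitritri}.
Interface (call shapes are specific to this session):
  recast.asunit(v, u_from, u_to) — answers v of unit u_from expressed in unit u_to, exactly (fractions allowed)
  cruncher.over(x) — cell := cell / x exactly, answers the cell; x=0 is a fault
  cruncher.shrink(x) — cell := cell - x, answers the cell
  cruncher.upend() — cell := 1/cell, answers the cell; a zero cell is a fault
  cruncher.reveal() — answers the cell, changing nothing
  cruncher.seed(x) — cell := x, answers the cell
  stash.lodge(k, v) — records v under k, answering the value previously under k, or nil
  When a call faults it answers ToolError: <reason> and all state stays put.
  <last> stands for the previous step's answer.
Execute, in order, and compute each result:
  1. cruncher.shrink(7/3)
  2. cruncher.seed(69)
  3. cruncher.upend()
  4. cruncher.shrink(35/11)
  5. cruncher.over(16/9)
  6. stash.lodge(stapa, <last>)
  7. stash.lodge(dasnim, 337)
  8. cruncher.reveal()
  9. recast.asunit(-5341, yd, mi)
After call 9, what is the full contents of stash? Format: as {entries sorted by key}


Answer: {dasnim=337, fi=635, stapa=-1803/1012, stez=smitritri}

Derivation:
$ shrink x: 7/3
[out] -7/3
$ seed x: 69
[out] 69
$ upend
[out] 1/69
$ shrink x: 35/11
[out] -2404/759
$ over x: 16/9
[out] -1803/1012
$ lodge k: stapa v: <last>
[out] nil
$ lodge k: dasnim v: 337
[out] nil
$ reveal
[out] -1803/1012
$ asunit v: -5341 u_from: yd u_to: mi
[out] -5341/1760


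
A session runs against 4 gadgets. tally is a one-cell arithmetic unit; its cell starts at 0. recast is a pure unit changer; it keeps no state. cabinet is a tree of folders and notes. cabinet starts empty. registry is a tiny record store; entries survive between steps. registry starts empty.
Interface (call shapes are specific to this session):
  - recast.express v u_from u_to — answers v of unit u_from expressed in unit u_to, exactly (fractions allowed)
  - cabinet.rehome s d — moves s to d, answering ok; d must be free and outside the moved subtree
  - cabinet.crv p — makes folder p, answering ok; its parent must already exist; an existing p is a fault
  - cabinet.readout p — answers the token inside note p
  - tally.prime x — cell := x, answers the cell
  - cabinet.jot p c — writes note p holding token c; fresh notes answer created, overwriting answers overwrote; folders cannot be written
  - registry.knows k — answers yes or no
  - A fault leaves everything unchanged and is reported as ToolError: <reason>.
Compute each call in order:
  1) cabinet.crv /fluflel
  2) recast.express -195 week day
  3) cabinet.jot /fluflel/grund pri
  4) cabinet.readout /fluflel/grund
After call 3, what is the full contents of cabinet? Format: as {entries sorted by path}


[in] cabinet.crv p: /fluflel
= ok
[in] recast.express v: -195 u_from: week u_to: day
= -1365
[in] cabinet.jot p: /fluflel/grund c: pri
= created
[in] cabinet.readout p: /fluflel/grund
= pri

Answer: {fluflel/, fluflel/grund=pri}


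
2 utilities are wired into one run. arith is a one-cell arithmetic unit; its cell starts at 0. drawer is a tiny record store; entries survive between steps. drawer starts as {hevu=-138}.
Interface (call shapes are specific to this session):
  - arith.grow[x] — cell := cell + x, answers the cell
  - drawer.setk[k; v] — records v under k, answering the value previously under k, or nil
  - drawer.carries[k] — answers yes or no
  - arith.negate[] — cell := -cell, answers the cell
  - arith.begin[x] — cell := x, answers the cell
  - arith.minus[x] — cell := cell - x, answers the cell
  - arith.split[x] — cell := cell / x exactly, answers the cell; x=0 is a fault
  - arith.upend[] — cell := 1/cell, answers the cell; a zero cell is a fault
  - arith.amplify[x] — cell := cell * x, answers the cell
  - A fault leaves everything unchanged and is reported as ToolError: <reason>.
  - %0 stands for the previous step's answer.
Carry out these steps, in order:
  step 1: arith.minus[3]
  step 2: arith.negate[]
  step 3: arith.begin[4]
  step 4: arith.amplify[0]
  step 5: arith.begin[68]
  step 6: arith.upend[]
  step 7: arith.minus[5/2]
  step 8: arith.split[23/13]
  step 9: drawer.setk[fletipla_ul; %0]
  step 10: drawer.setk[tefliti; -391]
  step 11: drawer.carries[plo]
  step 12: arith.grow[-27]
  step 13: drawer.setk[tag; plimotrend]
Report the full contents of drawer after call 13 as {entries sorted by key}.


Answer: {fletipla_ul=-2197/1564, hevu=-138, tag=plimotrend, tefliti=-391}

Derivation:
Calling arith.minus using x='3': -3.
Using arith.negate, yielding 3.
I call arith.begin using x='4', — result: 4.
Then arith.amplify using x='0', and get 0.
Calling arith.begin using x='68', and get 68.
I use arith.upend, and observe 1/68.
I call arith.minus using x='5/2': -169/68.
I try arith.split using x='23/13', and observe -2197/1564.
Using drawer.setk using k='fletipla_ul', v='%0', which returns nil.
I run drawer.setk using k='tefliti', v='-391', yielding nil.
Calling drawer.carries using k='plo', → no.
I try arith.grow using x='-27', and observe -44425/1564.
Next I call drawer.setk using k='tag', v='plimotrend', and see nil.


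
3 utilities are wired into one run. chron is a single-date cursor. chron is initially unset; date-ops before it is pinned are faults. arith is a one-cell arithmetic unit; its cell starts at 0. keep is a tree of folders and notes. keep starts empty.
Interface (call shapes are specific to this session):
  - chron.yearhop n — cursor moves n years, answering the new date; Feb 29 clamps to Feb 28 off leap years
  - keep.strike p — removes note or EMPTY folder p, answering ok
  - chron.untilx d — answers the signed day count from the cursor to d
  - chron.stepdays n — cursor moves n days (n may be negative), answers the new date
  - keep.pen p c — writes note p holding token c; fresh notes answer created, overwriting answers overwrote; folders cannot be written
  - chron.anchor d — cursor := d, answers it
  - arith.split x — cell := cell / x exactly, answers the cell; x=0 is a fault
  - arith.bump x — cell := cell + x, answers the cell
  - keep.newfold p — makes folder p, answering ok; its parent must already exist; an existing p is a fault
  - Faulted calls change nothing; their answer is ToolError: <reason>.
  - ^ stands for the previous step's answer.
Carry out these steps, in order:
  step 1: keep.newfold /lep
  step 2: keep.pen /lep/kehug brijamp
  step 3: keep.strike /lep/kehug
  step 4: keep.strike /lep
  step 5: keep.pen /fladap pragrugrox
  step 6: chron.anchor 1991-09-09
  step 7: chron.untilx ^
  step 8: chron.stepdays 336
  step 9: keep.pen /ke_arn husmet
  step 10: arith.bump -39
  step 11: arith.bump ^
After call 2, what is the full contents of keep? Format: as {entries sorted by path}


Answer: {lep/, lep/kehug=brijamp}

Derivation:
// keep.newfold(/lep) ~> ok
// keep.pen(/lep/kehug, brijamp) ~> created
// keep.strike(/lep/kehug) ~> ok
// keep.strike(/lep) ~> ok
// keep.pen(/fladap, pragrugrox) ~> created
// chron.anchor(1991-09-09) ~> 1991-09-09
// chron.untilx(^) ~> 0
// chron.stepdays(336) ~> 1992-08-10
// keep.pen(/ke_arn, husmet) ~> created
// arith.bump(-39) ~> -39
// arith.bump(^) ~> -78


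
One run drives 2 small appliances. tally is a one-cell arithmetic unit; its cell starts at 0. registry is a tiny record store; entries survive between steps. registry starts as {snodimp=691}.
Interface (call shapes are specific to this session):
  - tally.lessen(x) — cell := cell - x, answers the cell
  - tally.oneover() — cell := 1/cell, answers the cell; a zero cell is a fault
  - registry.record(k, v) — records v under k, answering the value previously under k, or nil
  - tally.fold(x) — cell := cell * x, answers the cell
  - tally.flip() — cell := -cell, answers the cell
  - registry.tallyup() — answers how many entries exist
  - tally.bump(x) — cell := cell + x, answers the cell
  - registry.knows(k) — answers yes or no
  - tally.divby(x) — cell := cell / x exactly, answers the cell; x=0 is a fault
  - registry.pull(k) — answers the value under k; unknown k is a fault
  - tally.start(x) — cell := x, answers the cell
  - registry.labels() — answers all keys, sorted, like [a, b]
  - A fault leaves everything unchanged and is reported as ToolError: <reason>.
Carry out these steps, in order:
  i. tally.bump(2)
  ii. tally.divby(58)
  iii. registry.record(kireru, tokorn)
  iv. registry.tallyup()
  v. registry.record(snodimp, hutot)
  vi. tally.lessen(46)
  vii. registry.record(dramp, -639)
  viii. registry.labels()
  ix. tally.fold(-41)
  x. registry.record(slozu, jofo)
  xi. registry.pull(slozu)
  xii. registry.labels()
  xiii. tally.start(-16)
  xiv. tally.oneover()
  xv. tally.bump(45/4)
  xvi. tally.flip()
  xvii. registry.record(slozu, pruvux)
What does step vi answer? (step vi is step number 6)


Next I call tally.bump with 2, → 2.
I try tally.divby with 58, giving 1/29.
I run registry.record with kireru, tokorn: nil.
Now I run registry.tallyup, yielding 2.
Using registry.record with snodimp, hutot, and observe 691.
Invoking tally.lessen with 46, and get -1333/29.
Now I run registry.record with dramp, -639, which returns nil.
I run registry.labels(), and observe [dramp, kireru, snodimp].
Using tally.fold with -41, and observe 54653/29.
Using registry.record with slozu, jofo, giving nil.
Then registry.pull with slozu, and see jofo.
Using registry.labels, and see [dramp, kireru, slozu, snodimp].
I try tally.start with -16, and get -16.
Calling tally.oneover(), — result: -1/16.
I invoke tally.bump with 45/4, and get 179/16.
Next I call tally.flip(), and see -179/16.
I use registry.record with slozu, pruvux, and observe jofo.

Answer: -1333/29


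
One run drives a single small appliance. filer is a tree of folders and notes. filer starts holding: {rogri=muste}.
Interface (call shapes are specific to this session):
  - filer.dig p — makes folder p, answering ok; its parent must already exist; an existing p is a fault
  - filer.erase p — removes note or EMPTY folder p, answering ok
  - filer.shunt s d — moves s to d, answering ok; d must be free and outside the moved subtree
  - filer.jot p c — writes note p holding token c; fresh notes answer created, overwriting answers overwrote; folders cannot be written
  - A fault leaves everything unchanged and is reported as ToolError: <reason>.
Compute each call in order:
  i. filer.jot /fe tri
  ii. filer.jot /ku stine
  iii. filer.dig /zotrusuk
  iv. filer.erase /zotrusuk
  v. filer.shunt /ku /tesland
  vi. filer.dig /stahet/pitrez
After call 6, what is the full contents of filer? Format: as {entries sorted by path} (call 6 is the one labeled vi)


Answer: {fe=tri, rogri=muste, tesland=stine}

Derivation:
> filer.jot p→/fe c→tri
  created
> filer.jot p→/ku c→stine
  created
> filer.dig p→/zotrusuk
  ok
> filer.erase p→/zotrusuk
  ok
> filer.shunt s→/ku d→/tesland
  ok
> filer.dig p→/stahet/pitrez
  ToolError: no parent


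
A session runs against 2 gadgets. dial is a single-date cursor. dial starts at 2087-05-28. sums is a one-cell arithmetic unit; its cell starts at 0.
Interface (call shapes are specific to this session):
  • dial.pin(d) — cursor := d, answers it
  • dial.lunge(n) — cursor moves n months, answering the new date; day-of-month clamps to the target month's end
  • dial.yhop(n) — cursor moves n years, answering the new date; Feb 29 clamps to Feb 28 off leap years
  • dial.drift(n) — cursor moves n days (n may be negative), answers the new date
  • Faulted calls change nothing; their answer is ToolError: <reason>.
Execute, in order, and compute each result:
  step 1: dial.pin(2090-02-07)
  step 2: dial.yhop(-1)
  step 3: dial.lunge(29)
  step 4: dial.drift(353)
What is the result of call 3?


Answer: 2091-07-07

Derivation:
>> dial.pin(d: 2090-02-07)
<< 2090-02-07
>> dial.yhop(n: -1)
<< 2089-02-07
>> dial.lunge(n: 29)
<< 2091-07-07
>> dial.drift(n: 353)
<< 2092-06-24


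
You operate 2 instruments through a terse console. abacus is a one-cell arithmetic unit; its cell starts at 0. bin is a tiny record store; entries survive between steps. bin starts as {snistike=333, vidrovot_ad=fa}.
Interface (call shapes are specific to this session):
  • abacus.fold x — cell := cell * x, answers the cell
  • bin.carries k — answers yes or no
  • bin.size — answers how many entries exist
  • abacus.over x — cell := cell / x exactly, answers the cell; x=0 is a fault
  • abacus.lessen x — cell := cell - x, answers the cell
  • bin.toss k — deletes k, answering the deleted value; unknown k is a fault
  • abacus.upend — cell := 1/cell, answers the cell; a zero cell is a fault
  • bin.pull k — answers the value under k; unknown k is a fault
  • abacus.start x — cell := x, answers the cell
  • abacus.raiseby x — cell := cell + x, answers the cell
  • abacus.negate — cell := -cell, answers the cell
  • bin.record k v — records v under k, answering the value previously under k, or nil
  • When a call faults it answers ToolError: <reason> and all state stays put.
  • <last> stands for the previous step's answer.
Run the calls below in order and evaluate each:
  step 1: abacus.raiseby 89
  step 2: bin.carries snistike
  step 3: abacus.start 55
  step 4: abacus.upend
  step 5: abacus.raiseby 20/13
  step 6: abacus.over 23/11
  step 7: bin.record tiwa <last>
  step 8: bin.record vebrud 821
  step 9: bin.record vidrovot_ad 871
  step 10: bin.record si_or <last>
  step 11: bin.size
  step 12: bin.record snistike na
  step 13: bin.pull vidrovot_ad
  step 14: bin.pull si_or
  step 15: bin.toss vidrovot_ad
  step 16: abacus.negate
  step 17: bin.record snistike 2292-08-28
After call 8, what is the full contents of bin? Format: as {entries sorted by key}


> raiseby x='89'
= 89
> carries k='snistike'
= yes
> start x='55'
= 55
> upend
= 1/55
> raiseby x='20/13'
= 1113/715
> over x='23/11'
= 1113/1495
> record k='tiwa' v='<last>'
= nil
> record k='vebrud' v='821'
= nil
> record k='vidrovot_ad' v='871'
= fa
> record k='si_or' v='<last>'
= nil
> size
= 5
> record k='snistike' v='na'
= 333
> pull k='vidrovot_ad'
= 871
> pull k='si_or'
= fa
> toss k='vidrovot_ad'
= 871
> negate
= -1113/1495
> record k='snistike' v='2292-08-28'
= na

Answer: {snistike=333, tiwa=1113/1495, vebrud=821, vidrovot_ad=fa}


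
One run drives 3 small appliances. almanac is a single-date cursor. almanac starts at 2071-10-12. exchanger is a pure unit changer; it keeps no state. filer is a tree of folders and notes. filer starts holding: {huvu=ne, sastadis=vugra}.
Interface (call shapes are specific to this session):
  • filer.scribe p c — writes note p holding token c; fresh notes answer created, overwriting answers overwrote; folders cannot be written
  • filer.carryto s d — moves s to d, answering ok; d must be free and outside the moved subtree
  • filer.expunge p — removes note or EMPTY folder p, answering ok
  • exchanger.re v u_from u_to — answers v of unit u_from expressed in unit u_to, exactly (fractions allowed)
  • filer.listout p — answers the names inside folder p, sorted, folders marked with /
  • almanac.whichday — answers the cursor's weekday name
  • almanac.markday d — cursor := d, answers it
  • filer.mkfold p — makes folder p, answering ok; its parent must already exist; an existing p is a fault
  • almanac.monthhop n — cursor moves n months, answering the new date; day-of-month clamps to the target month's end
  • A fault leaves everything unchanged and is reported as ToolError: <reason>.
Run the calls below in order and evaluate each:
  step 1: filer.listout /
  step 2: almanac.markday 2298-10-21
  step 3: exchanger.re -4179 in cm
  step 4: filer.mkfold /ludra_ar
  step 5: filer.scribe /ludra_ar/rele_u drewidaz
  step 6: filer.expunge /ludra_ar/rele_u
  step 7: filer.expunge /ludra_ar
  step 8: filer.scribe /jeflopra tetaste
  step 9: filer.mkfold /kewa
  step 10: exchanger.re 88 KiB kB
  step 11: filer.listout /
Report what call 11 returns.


Answer: [huvu, jeflopra, kewa/, sastadis]

Derivation:
>> filer.listout(p→/)
<< [huvu, sastadis]
>> almanac.markday(d→2298-10-21)
<< 2298-10-21
>> exchanger.re(v→-4179, u_from→in, u_to→cm)
<< -530733/50
>> filer.mkfold(p→/ludra_ar)
<< ok
>> filer.scribe(p→/ludra_ar/rele_u, c→drewidaz)
<< created
>> filer.expunge(p→/ludra_ar/rele_u)
<< ok
>> filer.expunge(p→/ludra_ar)
<< ok
>> filer.scribe(p→/jeflopra, c→tetaste)
<< created
>> filer.mkfold(p→/kewa)
<< ok
>> exchanger.re(v→88, u_from→KiB, u_to→kB)
<< 11264/125
>> filer.listout(p→/)
<< [huvu, jeflopra, kewa/, sastadis]


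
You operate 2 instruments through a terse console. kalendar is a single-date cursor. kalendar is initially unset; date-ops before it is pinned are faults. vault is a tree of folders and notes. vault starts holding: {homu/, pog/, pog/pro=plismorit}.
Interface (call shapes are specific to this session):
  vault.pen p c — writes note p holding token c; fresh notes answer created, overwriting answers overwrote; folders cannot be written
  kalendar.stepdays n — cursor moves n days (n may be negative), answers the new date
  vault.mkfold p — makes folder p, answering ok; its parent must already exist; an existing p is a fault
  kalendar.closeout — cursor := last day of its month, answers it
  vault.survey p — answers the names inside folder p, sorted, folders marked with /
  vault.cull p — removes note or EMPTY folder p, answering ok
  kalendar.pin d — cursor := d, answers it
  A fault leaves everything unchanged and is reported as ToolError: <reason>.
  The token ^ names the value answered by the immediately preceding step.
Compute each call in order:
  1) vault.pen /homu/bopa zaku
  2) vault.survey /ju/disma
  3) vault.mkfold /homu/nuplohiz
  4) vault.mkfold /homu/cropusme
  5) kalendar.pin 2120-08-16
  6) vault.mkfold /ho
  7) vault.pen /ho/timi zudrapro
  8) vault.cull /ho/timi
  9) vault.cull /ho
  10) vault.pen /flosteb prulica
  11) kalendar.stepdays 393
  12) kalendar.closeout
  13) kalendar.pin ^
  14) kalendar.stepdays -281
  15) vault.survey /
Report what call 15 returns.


Answer: [flosteb, homu/, pog/]

Derivation:
! vault.pen(p='/homu/bopa', c='zaku') => created
! vault.survey(p='/ju/disma') => ToolError: not found
! vault.mkfold(p='/homu/nuplohiz') => ok
! vault.mkfold(p='/homu/cropusme') => ok
! kalendar.pin(d='2120-08-16') => 2120-08-16
! vault.mkfold(p='/ho') => ok
! vault.pen(p='/ho/timi', c='zudrapro') => created
! vault.cull(p='/ho/timi') => ok
! vault.cull(p='/ho') => ok
! vault.pen(p='/flosteb', c='prulica') => created
! kalendar.stepdays(n='393') => 2121-09-13
! kalendar.closeout() => 2121-09-30
! kalendar.pin(d='^') => 2121-09-30
! kalendar.stepdays(n='-281') => 2120-12-23
! vault.survey(p='/') => [flosteb, homu/, pog/]


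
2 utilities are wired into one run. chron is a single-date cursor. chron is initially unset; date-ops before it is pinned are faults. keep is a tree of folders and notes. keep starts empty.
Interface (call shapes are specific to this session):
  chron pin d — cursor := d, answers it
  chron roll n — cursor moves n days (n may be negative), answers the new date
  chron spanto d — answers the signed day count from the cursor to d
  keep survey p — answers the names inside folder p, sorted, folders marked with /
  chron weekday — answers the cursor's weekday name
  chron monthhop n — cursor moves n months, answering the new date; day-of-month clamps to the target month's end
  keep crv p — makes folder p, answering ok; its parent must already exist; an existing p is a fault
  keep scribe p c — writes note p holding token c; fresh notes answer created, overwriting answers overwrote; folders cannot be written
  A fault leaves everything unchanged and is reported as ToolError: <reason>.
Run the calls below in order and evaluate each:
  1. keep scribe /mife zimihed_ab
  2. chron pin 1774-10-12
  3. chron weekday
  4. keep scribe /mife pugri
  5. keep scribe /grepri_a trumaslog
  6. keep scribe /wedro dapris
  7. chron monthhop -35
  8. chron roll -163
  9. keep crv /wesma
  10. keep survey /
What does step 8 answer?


Answer: 1771-06-02

Derivation:
I try keep scribe on /mife, zimihed_ab: created.
Now I run chron pin on 1774-10-12, → 1774-10-12.
I try chron weekday(), → Wednesday.
Calling keep scribe on /mife, pugri, giving overwrote.
I invoke keep scribe on /grepri_a, trumaslog, and get created.
Invoking keep scribe on /wedro, dapris, and get created.
Invoking chron monthhop on -35, which returns 1771-11-12.
Now I run chron roll on -163, and observe 1771-06-02.
Using keep crv on /wesma, giving ok.
Invoking keep survey on /, giving [grepri_a, mife, wedro, wesma/].


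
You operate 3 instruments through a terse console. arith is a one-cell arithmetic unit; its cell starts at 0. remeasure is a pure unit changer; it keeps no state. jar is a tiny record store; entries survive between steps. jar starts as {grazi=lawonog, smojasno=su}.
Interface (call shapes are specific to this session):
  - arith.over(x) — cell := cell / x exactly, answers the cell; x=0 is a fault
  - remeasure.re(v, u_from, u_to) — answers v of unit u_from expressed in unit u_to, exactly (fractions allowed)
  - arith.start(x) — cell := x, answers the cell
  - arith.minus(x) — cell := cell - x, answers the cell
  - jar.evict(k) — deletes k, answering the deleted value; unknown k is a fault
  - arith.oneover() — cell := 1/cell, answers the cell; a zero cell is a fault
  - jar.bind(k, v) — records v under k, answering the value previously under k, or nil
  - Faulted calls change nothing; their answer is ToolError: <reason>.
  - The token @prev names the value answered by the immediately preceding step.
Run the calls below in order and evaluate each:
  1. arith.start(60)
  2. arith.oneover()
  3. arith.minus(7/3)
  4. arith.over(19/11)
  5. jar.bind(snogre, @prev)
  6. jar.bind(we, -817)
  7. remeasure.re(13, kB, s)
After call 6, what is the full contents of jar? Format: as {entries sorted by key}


Answer: {grazi=lawonog, smojasno=su, snogre=-1529/1140, we=-817}

Derivation:
Do: arith.start[x='60']
See: 60
Do: arith.oneover[]
See: 1/60
Do: arith.minus[x='7/3']
See: -139/60
Do: arith.over[x='19/11']
See: -1529/1140
Do: jar.bind[k='snogre'; v='@prev']
See: nil
Do: jar.bind[k='we'; v='-817']
See: nil
Do: remeasure.re[v='13'; u_from='kB'; u_to='s']
See: ToolError: incompatible units


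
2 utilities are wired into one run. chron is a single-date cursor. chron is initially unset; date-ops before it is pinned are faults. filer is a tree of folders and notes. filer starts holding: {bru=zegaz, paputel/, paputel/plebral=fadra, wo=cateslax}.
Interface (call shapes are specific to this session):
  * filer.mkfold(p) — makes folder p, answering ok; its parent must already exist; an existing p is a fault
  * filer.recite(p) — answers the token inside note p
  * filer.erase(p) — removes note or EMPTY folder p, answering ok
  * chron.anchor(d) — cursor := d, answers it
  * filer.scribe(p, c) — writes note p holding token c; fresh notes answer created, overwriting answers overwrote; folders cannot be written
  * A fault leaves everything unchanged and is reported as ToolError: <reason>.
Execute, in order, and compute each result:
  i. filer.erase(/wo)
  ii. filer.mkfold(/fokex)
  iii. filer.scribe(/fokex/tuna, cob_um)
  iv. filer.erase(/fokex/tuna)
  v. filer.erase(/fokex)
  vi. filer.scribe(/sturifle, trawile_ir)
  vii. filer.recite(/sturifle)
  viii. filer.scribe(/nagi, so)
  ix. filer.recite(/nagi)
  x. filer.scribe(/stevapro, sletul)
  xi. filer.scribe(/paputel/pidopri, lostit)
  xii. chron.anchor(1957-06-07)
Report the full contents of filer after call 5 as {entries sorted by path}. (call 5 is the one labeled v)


Answer: {bru=zegaz, paputel/, paputel/plebral=fadra}

Derivation:
→ filer.erase(p='/wo')
← ok
→ filer.mkfold(p='/fokex')
← ok
→ filer.scribe(p='/fokex/tuna', c='cob_um')
← created
→ filer.erase(p='/fokex/tuna')
← ok
→ filer.erase(p='/fokex')
← ok
→ filer.scribe(p='/sturifle', c='trawile_ir')
← created
→ filer.recite(p='/sturifle')
← trawile_ir
→ filer.scribe(p='/nagi', c='so')
← created
→ filer.recite(p='/nagi')
← so
→ filer.scribe(p='/stevapro', c='sletul')
← created
→ filer.scribe(p='/paputel/pidopri', c='lostit')
← created
→ chron.anchor(d='1957-06-07')
← 1957-06-07


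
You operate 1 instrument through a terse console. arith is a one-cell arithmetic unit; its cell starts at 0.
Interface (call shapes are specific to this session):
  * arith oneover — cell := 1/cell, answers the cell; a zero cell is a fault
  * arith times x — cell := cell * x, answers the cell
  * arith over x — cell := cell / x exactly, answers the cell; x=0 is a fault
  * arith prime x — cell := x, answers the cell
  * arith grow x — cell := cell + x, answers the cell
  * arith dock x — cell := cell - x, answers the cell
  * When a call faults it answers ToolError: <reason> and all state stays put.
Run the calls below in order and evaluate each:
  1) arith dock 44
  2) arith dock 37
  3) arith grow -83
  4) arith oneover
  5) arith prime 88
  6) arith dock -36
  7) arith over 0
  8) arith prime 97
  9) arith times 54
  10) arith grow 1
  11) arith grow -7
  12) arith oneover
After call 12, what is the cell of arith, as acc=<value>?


Answer: acc=1/5232

Derivation:
$ arith dock 44
:: -44
$ arith dock 37
:: -81
$ arith grow -83
:: -164
$ arith oneover
:: -1/164
$ arith prime 88
:: 88
$ arith dock -36
:: 124
$ arith over 0
:: ToolError: division by zero
$ arith prime 97
:: 97
$ arith times 54
:: 5238
$ arith grow 1
:: 5239
$ arith grow -7
:: 5232
$ arith oneover
:: 1/5232


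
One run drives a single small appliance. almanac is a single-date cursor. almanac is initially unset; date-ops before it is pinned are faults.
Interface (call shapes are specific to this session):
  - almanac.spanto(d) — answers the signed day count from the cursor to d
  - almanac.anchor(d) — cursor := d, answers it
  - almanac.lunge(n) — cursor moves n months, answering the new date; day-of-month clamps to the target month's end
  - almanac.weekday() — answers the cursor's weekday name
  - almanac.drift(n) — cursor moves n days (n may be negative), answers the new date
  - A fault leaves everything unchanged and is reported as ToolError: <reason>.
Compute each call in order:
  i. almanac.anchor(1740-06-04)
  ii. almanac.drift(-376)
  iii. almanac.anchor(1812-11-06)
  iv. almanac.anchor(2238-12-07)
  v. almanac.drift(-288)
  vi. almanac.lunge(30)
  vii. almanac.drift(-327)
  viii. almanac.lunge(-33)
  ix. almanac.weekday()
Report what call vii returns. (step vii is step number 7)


Step: almanac.anchor[d=1740-06-04]
Result: 1740-06-04
Step: almanac.drift[n=-376]
Result: 1739-05-25
Step: almanac.anchor[d=1812-11-06]
Result: 1812-11-06
Step: almanac.anchor[d=2238-12-07]
Result: 2238-12-07
Step: almanac.drift[n=-288]
Result: 2238-02-22
Step: almanac.lunge[n=30]
Result: 2240-08-22
Step: almanac.drift[n=-327]
Result: 2239-09-30
Step: almanac.lunge[n=-33]
Result: 2236-12-30
Step: almanac.weekday[]
Result: Friday

Answer: 2239-09-30


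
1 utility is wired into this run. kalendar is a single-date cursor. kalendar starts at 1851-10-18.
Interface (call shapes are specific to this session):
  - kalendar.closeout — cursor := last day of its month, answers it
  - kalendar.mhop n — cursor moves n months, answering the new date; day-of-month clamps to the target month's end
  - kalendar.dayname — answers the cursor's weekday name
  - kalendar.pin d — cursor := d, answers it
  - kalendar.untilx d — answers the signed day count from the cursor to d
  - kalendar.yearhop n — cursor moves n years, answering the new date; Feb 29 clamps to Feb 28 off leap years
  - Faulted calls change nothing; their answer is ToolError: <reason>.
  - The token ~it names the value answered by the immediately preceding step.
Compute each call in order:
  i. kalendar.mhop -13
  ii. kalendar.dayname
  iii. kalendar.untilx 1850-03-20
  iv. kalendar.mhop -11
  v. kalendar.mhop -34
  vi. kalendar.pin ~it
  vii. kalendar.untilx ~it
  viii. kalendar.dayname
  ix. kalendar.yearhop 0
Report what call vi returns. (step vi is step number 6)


Answer: 1846-12-18

Derivation:
>> kalendar.mhop(n→-13)
<< 1850-09-18
>> kalendar.dayname()
<< Wednesday
>> kalendar.untilx(d→1850-03-20)
<< -182
>> kalendar.mhop(n→-11)
<< 1849-10-18
>> kalendar.mhop(n→-34)
<< 1846-12-18
>> kalendar.pin(d→~it)
<< 1846-12-18
>> kalendar.untilx(d→~it)
<< 0
>> kalendar.dayname()
<< Friday
>> kalendar.yearhop(n→0)
<< 1846-12-18


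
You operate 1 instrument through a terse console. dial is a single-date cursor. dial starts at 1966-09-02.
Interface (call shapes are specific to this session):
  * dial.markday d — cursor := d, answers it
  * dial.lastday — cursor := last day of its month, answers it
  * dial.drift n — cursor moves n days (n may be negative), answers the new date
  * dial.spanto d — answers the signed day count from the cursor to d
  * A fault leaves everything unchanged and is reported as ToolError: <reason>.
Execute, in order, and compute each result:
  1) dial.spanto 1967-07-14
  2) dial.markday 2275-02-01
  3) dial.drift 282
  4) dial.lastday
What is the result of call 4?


! dial.spanto(d→1967-07-14) ~> 315
! dial.markday(d→2275-02-01) ~> 2275-02-01
! dial.drift(n→282) ~> 2275-11-10
! dial.lastday() ~> 2275-11-30

Answer: 2275-11-30


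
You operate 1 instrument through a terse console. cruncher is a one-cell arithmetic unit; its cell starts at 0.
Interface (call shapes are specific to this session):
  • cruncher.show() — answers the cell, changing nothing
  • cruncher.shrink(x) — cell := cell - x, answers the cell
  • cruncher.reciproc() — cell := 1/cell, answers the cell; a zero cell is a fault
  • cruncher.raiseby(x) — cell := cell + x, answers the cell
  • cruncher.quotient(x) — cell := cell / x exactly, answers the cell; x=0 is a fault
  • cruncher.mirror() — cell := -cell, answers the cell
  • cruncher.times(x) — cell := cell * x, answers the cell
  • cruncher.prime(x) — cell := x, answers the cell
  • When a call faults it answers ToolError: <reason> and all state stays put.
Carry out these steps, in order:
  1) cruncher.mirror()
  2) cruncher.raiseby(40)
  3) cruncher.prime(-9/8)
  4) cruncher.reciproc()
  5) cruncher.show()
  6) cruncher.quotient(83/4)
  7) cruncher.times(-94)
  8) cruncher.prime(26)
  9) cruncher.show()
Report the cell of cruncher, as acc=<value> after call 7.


Answer: acc=3008/747

Derivation:
# 1. cruncher.mirror() -> 0
# 2. cruncher.raiseby(x=40) -> 40
# 3. cruncher.prime(x=-9/8) -> -9/8
# 4. cruncher.reciproc() -> -8/9
# 5. cruncher.show() -> -8/9
# 6. cruncher.quotient(x=83/4) -> -32/747
# 7. cruncher.times(x=-94) -> 3008/747
# 8. cruncher.prime(x=26) -> 26
# 9. cruncher.show() -> 26
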